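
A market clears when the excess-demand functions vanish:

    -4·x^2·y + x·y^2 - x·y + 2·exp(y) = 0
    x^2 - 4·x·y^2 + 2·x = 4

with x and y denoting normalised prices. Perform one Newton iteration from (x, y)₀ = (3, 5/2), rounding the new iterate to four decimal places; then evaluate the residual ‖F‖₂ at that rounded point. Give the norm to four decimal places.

At (3, 5/2): F = (-54.385012, -64.0000).
Jacobian J = [[-8·x·y + y^2 - y, -4·x^2 + 2·x·y - x + 2·exp(y)], [2·x - 4·y^2 + 2, -8·x·y]].
At the point, J = [[-56.2500, 0.364988], [-17.0000, -60.0000]] (det J = 3381.204795).
Solving J·Δ = −F gives Δ = (-0.9720, -0.7913).
Then the next iterate is (x, y)₁ = (2.0280, 1.7087).
Re-evaluating at (2.0280, 1.7087): F = (-14.610681, -19.515463), so ‖F‖₂ = 24.3788.

24.3788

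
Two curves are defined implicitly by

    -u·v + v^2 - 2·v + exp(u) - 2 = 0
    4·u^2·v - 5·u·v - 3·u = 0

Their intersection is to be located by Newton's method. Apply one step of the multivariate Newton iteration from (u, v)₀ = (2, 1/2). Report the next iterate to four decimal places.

(1.7372, 1.1095)

At (2, 1/2): F = (3.639056, -3.0000).
Jacobian J = [[-v + exp(u), -u + 2·v - 2], [8·u·v - 5·v - 3, 4·u^2 - 5·u]].
At the point, J = [[6.889056, -3.0000], [2.5000, 6.0000]] (det J = 48.834337).
Solving J·Δ = −F gives Δ = (-0.2628, 0.6095).
Then the next iterate is (u, v)₁ = (1.7372, 1.1095).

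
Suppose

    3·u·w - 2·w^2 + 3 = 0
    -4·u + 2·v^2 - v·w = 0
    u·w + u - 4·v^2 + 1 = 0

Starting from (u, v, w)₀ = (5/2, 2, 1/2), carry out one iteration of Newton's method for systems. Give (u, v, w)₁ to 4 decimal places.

(0.1124, 0.9972, 0.0148)

At (5/2, 2, 1/2): F = (6.2500, -3.0000, -11.2500).
Jacobian J = [[3·w, 0, 3·u - 4·w], [-4, 4·v - w, -v], [w + 1, -8·v, u]].
At the point, J = [[1.5000, 0.0000, 5.5000], [-4.0000, 7.5000, -2.0000], [1.5000, -16.0000, 2.5000]] (det J = 270.2500).
Solving J·Δ = −F gives Δ = (-2.3876, -1.0028, -0.4852).
Then the next iterate is (u, v, w)₁ = (0.1124, 0.9972, 0.0148).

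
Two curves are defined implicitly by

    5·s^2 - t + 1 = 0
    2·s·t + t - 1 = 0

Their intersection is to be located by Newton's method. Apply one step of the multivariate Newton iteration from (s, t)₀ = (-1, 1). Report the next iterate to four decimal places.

At (-1, 1): F = (5.0000, -2.0000).
Jacobian J = [[10·s, -1], [2·t, 2·s + 1]].
At the point, J = [[-10.0000, -1.0000], [2.0000, -1.0000]] (det J = 12.0000).
Solving J·Δ = −F gives Δ = (0.5833, -0.8333).
Then the next iterate is (s, t)₁ = (-0.4167, 0.1667).

(-0.4167, 0.1667)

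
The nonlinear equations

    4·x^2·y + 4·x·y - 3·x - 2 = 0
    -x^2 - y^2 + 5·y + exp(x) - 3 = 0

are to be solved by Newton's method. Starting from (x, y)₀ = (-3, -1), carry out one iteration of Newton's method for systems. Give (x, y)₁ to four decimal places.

(8.9033, -8.7232)

At (-3, -1): F = (-17.0000, -17.950213).
Jacobian J = [[8·x·y + 4·y - 3, 4·x^2 + 4·x], [-2·x + exp(x), -2·y + 5]].
At the point, J = [[17.0000, 24.0000], [6.049787, 7.0000]] (det J = -26.194890).
Solving J·Δ = −F gives Δ = (11.9033, -7.7232).
Then the next iterate is (x, y)₁ = (8.9033, -8.7232).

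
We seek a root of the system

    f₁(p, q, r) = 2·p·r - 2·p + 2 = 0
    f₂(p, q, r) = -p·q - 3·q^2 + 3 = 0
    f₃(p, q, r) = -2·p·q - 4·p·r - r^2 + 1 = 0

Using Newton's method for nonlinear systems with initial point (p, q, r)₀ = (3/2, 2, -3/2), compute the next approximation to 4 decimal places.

(1.0761, 1.1739, -0.3732)

At (3/2, 2, -3/2): F = (-5.5000, -12.0000, 1.7500).
Jacobian J = [[2·r - 2, 0, 2·p], [-q, -p - 6·q, 0], [-2·q - 4·r, -2·p, -4·p - 2·r]].
At the point, J = [[-5.0000, 0.0000, 3.0000], [-2.0000, -13.5000, 0.0000], [2.0000, -3.0000, -3.0000]] (det J = -103.5000).
Solving J·Δ = −F gives Δ = (-0.4239, -0.8261, 1.1268).
Then the next iterate is (p, q, r)₁ = (1.0761, 1.1739, -0.3732).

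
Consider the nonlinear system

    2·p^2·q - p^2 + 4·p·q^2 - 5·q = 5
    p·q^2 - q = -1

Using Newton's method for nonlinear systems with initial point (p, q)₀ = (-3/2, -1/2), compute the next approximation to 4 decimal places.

At (-3/2, -1/2): F = (-8.5000, 1.1250).
Jacobian J = [[4·p·q - 2·p + 4·q^2, 2·p^2 + 8·p·q - 5], [q^2, 2·p·q - 1]].
At the point, J = [[7.0000, 5.5000], [0.2500, 0.5000]] (det J = 2.1250).
Solving J·Δ = −F gives Δ = (4.9118, -4.7059).
Then the next iterate is (p, q)₁ = (3.4118, -5.2059).

(3.4118, -5.2059)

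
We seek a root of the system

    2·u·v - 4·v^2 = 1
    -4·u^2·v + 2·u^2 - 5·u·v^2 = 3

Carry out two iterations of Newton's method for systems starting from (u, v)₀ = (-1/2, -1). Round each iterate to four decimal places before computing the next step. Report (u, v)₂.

(-1.0371, -0.1079)

At (-1/2, -1): F = (-4.0000, 1.0000).
Jacobian J = [[2·v, 2·u - 8·v], [-8·u·v + 4·u - 5·v^2, -4·u^2 - 10·u·v]].
At the point, J = [[-2.0000, 7.0000], [-11.0000, -6.0000]] (det J = 89.0000).
Solving J·Δ = −F gives Δ = (-0.1910, 0.5169).
Then the next iterate is (u, v)₁ = (-0.6910, -0.4831).
Round to (-0.6910, -0.4831) and repeat: F = (-1.265898, -0.316006), J = [[-0.9662, 2.4828], [-6.601505, -5.248145]].
Δ = (-0.3461, 0.3752), so (u, v)₂ = (-1.0371, -0.1079).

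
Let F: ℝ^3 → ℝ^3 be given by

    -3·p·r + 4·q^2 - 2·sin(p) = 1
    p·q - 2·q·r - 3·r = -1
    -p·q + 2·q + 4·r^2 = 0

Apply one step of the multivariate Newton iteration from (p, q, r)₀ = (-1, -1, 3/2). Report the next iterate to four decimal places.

(0.4491, -1.0876, 0.9011)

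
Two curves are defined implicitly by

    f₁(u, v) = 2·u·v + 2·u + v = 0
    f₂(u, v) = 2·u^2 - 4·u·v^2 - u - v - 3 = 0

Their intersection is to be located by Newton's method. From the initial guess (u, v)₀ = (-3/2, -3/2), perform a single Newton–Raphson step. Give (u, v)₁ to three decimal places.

At (-3/2, -3/2): F = (0.000, 18.000).
Jacobian J = [[2·v + 2, 2·u + 1], [4·u - 4·v^2 - 1, -8·u·v - 1]].
At the point, J = [[-1.000, -2.000], [-16.000, -19.000]] (det J = -13.000).
Solving J·Δ = −F gives Δ = (2.769, -1.385).
Then the next iterate is (u, v)₁ = (1.269, -2.885).

(1.269, -2.885)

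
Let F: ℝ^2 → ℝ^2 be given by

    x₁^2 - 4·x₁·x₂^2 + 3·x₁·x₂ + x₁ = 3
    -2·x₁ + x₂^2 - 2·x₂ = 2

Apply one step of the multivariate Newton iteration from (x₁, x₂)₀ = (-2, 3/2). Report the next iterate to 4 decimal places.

(-1.4912, 1.2675)

At (-2, 3/2): F = (8.0000, 1.2500).
Jacobian J = [[2·x₁ - 4·x₂^2 + 3·x₂ + 1, -8·x₁·x₂ + 3·x₁], [-2, 2·x₂ - 2]].
At the point, J = [[-7.5000, 18.0000], [-2.0000, 1.0000]] (det J = 28.5000).
Solving J·Δ = −F gives Δ = (0.5088, -0.2325).
Then the next iterate is (x₁, x₂)₁ = (-1.4912, 1.2675).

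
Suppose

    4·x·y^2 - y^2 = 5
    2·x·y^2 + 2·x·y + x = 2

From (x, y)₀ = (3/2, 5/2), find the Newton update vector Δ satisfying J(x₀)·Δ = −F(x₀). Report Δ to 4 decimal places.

(-13.7000, 12.6500)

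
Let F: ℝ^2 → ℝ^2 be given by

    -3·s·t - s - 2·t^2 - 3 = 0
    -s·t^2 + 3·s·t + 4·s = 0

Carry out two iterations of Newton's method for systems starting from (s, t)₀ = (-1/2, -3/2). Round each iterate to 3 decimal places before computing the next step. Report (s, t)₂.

(1.189, 2.016)

At (-1/2, -3/2): F = (-9.250, 1.375).
Jacobian J = [[-3·t - 1, -3·s - 4·t], [-t^2 + 3·t + 4, -2·s·t + 3·s]].
At the point, J = [[3.500, 7.500], [-2.750, -3.000]] (det J = 10.125).
Solving J·Δ = −F gives Δ = (-1.722, 2.037).
Then the next iterate is (s, t)₁ = (-2.222, 0.537).
Round to (-2.222, 0.537) and repeat: F = (2.22490, -11.82689), J = [[-2.611, 4.518], [5.32263, -4.27957]].
Δ = (3.411, 1.479), so (s, t)₂ = (1.189, 2.016).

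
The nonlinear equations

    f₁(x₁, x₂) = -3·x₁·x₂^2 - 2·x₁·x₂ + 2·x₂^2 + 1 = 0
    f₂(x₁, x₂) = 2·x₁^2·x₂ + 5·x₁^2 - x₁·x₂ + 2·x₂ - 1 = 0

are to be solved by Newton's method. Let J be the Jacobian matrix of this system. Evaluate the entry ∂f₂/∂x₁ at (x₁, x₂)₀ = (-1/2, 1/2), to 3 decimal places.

-6.500

∂f₂/∂x₁ = 4·x₁·x₂ + 10·x₁ - x₂.
At (-1/2, 1/2) this is -6.500.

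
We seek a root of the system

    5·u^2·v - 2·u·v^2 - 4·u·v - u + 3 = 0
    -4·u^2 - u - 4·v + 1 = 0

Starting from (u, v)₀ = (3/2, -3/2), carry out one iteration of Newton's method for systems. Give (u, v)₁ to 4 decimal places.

(1.1253, -1.1574)

At (3/2, -3/2): F = (-13.1250, -3.5000).
Jacobian J = [[10·u·v - 2·v^2 - 4·v - 1, 5·u^2 - 4·u·v - 4·u], [-8·u - 1, -4]].
At the point, J = [[-22.0000, 14.2500], [-13.0000, -4.0000]] (det J = 273.2500).
Solving J·Δ = −F gives Δ = (-0.3747, 0.3426).
Then the next iterate is (u, v)₁ = (1.1253, -1.1574).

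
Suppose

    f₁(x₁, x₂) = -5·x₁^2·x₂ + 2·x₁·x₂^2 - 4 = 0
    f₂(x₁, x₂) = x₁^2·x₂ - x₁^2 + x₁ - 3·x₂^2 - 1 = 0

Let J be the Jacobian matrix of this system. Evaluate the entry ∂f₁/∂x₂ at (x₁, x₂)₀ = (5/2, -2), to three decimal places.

∂f₁/∂x₂ = -5·x₁^2 + 4·x₁·x₂.
At (5/2, -2) this is -51.250.

-51.250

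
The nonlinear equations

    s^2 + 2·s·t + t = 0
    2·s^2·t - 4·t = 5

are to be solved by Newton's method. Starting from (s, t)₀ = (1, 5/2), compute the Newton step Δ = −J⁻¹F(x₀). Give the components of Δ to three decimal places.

(0.295, -3.523)

At (1, 5/2): F = (8.500, -10.000).
Jacobian J = [[2·s + 2·t, 2·s + 1], [4·s·t, 2·s^2 - 4]].
At the point, J = [[7.000, 3.000], [10.000, -2.000]] (det J = -44.000).
Solving J·Δ = −F gives Δ = (0.295, -3.523).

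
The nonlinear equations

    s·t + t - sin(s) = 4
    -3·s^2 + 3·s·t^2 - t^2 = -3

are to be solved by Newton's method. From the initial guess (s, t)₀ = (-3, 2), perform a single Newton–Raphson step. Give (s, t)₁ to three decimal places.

(0.127, 2.745)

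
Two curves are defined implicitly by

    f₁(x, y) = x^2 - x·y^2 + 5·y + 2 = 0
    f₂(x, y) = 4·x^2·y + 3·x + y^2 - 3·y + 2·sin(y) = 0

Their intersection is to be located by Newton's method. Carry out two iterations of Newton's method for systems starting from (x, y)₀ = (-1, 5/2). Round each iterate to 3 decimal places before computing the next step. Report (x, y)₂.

(0.639, 0.193)

At (-1, 5/2): F = (21.750, 6.94694).
Jacobian J = [[2·x - y^2, -2·x·y + 5], [8·x·y + 3, 4·x^2 + 2·y + 2·cos(y) - 3]].
At the point, J = [[-8.250, 10.000], [-17.000, 4.39771]] (det J = 133.71887).
Solving J·Δ = −F gives Δ = (-0.196, -2.337).
Then the next iterate is (x, y)₁ = (-1.196, 0.163).
Round to (-1.196, 0.163) and repeat: F = (4.27719, -2.79324), J = [[-2.41857, 5.38990], [1.44042, 5.02115]].
Δ = (1.835, 0.030), so (x, y)₂ = (0.639, 0.193).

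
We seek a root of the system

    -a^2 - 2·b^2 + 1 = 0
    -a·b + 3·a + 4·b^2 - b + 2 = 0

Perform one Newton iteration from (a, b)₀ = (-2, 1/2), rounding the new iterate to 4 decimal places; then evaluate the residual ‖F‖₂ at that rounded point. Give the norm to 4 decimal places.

0.8158

At (-2, 1/2): F = (-3.5000, -2.5000).
Jacobian J = [[-2·a, -4·b], [-b + 3, -a + 8·b - 1]].
At the point, J = [[4.0000, -2.0000], [2.5000, 5.0000]] (det J = 25.0000).
Solving J·Δ = −F gives Δ = (0.9000, 0.0500).
Then the next iterate is (a, b)₁ = (-1.1000, 0.5500).
Re-evaluating at (-1.1000, 0.5500): F = (-0.8150, -0.0350), so ‖F‖₂ = 0.8158.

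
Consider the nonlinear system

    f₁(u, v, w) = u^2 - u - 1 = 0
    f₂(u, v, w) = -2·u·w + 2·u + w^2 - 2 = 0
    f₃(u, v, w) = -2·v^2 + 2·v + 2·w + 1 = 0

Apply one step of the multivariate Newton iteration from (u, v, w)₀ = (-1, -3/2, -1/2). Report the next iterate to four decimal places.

(-0.6667, -1.5000, 3.2500)

At (-1, -3/2, -1/2): F = (1.0000, -4.7500, -7.5000).
Jacobian J = [[2·u - 1, 0, 0], [-2·w + 2, 0, -2·u + 2·w], [0, -4·v + 2, 2]].
At the point, J = [[-3.0000, 0.0000, 0.0000], [3.0000, 0.0000, 1.0000], [0.0000, 8.0000, 2.0000]] (det J = 24.0000).
Solving J·Δ = −F gives Δ = (0.3333, 0.0000, 3.7500).
Then the next iterate is (u, v, w)₁ = (-0.6667, -1.5000, 3.2500).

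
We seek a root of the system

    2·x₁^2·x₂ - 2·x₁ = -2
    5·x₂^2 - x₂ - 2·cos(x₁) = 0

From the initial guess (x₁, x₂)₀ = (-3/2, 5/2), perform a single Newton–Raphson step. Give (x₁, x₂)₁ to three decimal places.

(-0.845, 1.362)

At (-3/2, 5/2): F = (16.250, 28.60853).
Jacobian J = [[4·x₁·x₂ - 2, 2·x₁^2], [2·sin(x₁), 10·x₂ - 1]].
At the point, J = [[-17.000, 4.500], [-1.99499, 24.000]] (det J = -399.02255).
Solving J·Δ = −F gives Δ = (0.655, -1.138).
Then the next iterate is (x₁, x₂)₁ = (-0.845, 1.362).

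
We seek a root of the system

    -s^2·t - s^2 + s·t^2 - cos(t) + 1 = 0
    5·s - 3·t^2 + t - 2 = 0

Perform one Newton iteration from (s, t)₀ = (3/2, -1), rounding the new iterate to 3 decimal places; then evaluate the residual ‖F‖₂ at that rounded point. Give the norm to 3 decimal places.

0.666

At (3/2, -1): F = (1.95970, 1.500).
Jacobian J = [[-2·s·t - 2·s + t^2, -s^2 + 2·s·t + sin(t)], [5, -6·t + 1]].
At the point, J = [[1.000, -6.09147], [5.000, 7.000]] (det J = 37.45735).
Solving J·Δ = −F gives Δ = (-0.610, 0.222).
Then the next iterate is (s, t)₁ = (0.890, -0.778).
Re-evaluating at (0.890, -0.778): F = (0.65054, -0.14385), so ‖F‖₂ = 0.666.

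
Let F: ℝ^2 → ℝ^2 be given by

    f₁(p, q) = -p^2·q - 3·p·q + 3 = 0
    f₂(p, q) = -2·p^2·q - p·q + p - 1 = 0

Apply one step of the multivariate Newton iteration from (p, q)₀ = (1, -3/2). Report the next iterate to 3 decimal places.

At (1, -3/2): F = (9.000, 4.500).
Jacobian J = [[-2·p·q - 3·q, -p^2 - 3·p], [-4·p·q - q + 1, -2·p^2 - p]].
At the point, J = [[7.500, -4.000], [8.500, -3.000]] (det J = 11.500).
Solving J·Δ = −F gives Δ = (0.783, 3.717).
Then the next iterate is (p, q)₁ = (1.783, 2.217).

(1.783, 2.217)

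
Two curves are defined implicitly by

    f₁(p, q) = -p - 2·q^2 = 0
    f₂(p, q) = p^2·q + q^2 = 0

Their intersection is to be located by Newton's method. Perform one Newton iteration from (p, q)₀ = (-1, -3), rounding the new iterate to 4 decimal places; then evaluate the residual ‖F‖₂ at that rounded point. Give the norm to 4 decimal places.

4.3507

At (-1, -3): F = (-17.0000, 6.0000).
Jacobian J = [[-1, -4·q], [2·p·q, p^2 + 2·q]].
At the point, J = [[-1.0000, 12.0000], [6.0000, -5.0000]] (det J = -67.0000).
Solving J·Δ = −F gives Δ = (0.1940, 1.4328).
Then the next iterate is (p, q)₁ = (-0.8060, -1.5672).
Re-evaluating at (-0.8060, -1.5672): F = (-4.106232, 1.438006), so ‖F‖₂ = 4.3507.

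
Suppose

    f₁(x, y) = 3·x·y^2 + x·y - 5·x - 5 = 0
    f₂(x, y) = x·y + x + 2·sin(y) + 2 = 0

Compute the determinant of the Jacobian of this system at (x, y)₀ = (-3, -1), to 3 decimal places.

5.758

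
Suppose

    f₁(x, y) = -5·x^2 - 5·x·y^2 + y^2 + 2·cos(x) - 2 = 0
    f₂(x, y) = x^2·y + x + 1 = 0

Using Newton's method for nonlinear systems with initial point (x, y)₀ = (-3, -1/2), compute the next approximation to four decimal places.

At (-3, -1/2): F = (-44.979985, -6.5000).
Jacobian J = [[-10·x - 5·y^2 - 2·sin(x), -10·x·y + 2·y], [2·x·y + 1, x^2]].
At the point, J = [[29.032240, -16.0000], [4.0000, 9.0000]] (det J = 325.290160).
Solving J·Δ = −F gives Δ = (1.5642, 0.0270).
Then the next iterate is (x, y)₁ = (-1.4358, -0.4730).

(-1.4358, -0.4730)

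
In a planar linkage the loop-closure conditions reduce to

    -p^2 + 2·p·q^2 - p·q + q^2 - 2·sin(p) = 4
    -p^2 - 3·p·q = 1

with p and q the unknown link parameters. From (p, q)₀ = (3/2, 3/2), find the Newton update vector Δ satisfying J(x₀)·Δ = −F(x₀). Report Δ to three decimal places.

(-1.407, 0.123)

At (3/2, 3/2): F = (-1.49499, -10.000).
Jacobian J = [[-2·p + 2·q^2 - q - 2·cos(p), 4·p·q - p + 2·q], [-2·p - 3·q, -3·p]].
At the point, J = [[-0.14147, 10.500], [-7.500, -4.500]] (det J = 79.38663).
Solving J·Δ = −F gives Δ = (-1.407, 0.123).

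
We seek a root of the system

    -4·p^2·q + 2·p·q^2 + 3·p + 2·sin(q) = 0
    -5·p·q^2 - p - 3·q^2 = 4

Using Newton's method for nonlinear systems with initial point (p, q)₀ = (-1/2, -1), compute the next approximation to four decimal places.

At (-1/2, -1): F = (-3.182942, -4.0000).
Jacobian J = [[-8·p·q + 2·q^2 + 3, -4·p^2 + 4·p·q + 2·cos(q)], [-5·q^2 - 1, -10·p·q - 6·q]].
At the point, J = [[1.0000, 2.080605], [-6.0000, 1.0000]] (det J = 13.483628).
Solving J·Δ = −F gives Δ = (-0.3812, 1.7130).
Then the next iterate is (p, q)₁ = (-0.8812, 0.7130).

(-0.8812, 0.7130)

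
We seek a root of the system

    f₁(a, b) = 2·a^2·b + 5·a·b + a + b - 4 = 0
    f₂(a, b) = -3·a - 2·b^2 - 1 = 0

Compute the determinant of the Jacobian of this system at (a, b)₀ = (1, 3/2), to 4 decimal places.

-63.0000

J = [[4·a·b + 5·b + 1, 2·a^2 + 5·a + 1], [-3, -4·b]].
At the point, J = [[14.5000, 8.0000], [-3.0000, -6.0000]].
det J = -63.0000.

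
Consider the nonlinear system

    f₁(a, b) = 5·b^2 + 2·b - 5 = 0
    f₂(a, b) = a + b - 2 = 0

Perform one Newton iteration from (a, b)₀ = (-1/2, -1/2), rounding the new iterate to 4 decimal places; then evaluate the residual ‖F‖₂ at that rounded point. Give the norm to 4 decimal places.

12.5341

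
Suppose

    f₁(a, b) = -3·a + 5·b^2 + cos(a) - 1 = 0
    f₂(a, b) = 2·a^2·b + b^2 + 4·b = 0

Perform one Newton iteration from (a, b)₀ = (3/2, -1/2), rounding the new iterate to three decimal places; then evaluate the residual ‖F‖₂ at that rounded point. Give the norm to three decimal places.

At (3/2, -1/2): F = (-4.17926, -4.000).
Jacobian J = [[-sin(a) - 3, 10·b], [4·a·b, 2·a^2 + 2·b + 4]].
At the point, J = [[-3.99749, -5.000], [-3.000, 7.500]] (det J = -44.98121).
Solving J·Δ = −F gives Δ = (-1.141, 0.077).
Then the next iterate is (a, b)₁ = (0.359, -0.423).
Re-evaluating at (0.359, -0.423): F = (-0.24611, -1.62210), so ‖F‖₂ = 1.641.

1.641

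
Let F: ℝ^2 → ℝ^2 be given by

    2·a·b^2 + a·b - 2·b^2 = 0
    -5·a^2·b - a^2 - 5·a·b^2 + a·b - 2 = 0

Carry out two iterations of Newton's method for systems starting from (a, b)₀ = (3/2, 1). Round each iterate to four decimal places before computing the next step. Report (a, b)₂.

At (3/2, 1): F = (2.5000, -21.5000).
Jacobian J = [[2·b^2 + b, 4·a·b + a - 4·b], [-10·a·b - 2·a - 5·b^2 + b, -5·a^2 - 10·a·b + a]].
At the point, J = [[3.0000, 3.5000], [-22.0000, -24.7500]] (det J = 2.7500).
Solving J·Δ = −F gives Δ = (-4.8636, 3.4545).
Then the next iterate is (a, b)₁ = (-3.3636, 4.4545).
Round to (-3.3636, 4.4545) and repeat: F = (-188.153235, 53.428664), J = [[44.139641, -81.114225], [61.800411, 89.898937]].
Δ = (1.4008, -1.5573), so (a, b)₂ = (-1.9628, 2.8972).

(-1.9628, 2.8972)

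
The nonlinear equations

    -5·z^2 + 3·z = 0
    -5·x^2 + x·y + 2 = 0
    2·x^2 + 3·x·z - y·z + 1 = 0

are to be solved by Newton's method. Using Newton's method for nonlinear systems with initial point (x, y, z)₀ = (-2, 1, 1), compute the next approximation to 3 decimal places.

(-1.097, 0.484, 0.714)

At (-2, 1, 1): F = (-2.000, -20.000, 2.000).
Jacobian J = [[0, 0, -10·z + 3], [-10·x + y, x, 0], [4·x + 3·z, -z, 3·x - y]].
At the point, J = [[0.000, 0.000, -7.000], [21.000, -2.000, 0.000], [-5.000, -1.000, -7.000]] (det J = 217.000).
Solving J·Δ = −F gives Δ = (0.903, -0.516, -0.286).
Then the next iterate is (x, y, z)₁ = (-1.097, 0.484, 0.714).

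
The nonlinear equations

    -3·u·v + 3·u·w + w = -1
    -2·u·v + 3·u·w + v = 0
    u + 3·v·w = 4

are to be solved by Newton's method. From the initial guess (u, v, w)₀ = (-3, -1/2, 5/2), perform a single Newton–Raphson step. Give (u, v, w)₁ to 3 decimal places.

(-4.491, 0.415, -1.085)

At (-3, -1/2, 5/2): F = (-23.500, -26.000, -10.750).
Jacobian J = [[-3·v + 3·w, -3·u, 3·u + 1], [-2·v + 3·w, -2·u + 1, 3·u], [1, 3·w, 3·v]].
At the point, J = [[9.000, 9.000, -8.000], [8.500, 7.000, -9.000], [1.000, 7.500, -1.500]] (det J = 92.750).
Solving J·Δ = −F gives Δ = (-1.491, 0.915, -3.585).
Then the next iterate is (u, v, w)₁ = (-4.491, 0.415, -1.085).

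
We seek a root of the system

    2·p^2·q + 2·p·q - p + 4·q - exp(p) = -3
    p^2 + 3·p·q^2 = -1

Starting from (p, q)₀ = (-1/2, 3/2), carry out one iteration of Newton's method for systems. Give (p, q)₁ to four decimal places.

At (-1/2, 3/2): F = (8.143469, -2.1250).
Jacobian J = [[4·p·q + 2·q - exp(p) - 1, 2·p^2 + 2·p + 4], [2·p + 3·q^2, 6·p·q]].
At the point, J = [[-1.606531, 3.5000], [5.7500, -4.5000]] (det J = -12.895612).
Solving J·Δ = −F gives Δ = (-2.2650, -3.3663).
Then the next iterate is (p, q)₁ = (-2.7650, -1.8663).

(-2.7650, -1.8663)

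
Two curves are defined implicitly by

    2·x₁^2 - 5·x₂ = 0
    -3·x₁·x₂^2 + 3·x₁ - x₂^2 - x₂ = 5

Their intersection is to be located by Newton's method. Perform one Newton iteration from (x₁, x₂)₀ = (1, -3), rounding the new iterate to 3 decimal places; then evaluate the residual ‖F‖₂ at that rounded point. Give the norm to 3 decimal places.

At (1, -3): F = (17.000, -35.000).
Jacobian J = [[4·x₁, -5], [-3·x₂^2 + 3, -6·x₁·x₂ - 2·x₂ - 1]].
At the point, J = [[4.000, -5.000], [-24.000, 23.000]] (det J = -28.000).
Solving J·Δ = −F gives Δ = (7.714, 9.571).
Then the next iterate is (x₁, x₂)₁ = (8.714, 6.571).
Re-evaluating at (8.714, 6.571): F = (119.01259, -1157.36739), so ‖F‖₂ = 1163.470.

1163.470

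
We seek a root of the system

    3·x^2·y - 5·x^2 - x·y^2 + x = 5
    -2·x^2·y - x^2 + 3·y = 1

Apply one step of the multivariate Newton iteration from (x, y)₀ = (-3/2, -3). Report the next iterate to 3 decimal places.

At (-3/2, -3): F = (-24.500, 1.250).
Jacobian J = [[6·x·y - 10·x - y^2 + 1, 3·x^2 - 2·x·y], [-4·x·y - 2·x, -2·x^2 + 3]].
At the point, J = [[34.000, -2.250], [-15.000, -1.500]] (det J = -84.750).
Solving J·Δ = −F gives Δ = (0.467, -3.835).
Then the next iterate is (x, y)₁ = (-1.033, -6.835).

(-1.033, -6.835)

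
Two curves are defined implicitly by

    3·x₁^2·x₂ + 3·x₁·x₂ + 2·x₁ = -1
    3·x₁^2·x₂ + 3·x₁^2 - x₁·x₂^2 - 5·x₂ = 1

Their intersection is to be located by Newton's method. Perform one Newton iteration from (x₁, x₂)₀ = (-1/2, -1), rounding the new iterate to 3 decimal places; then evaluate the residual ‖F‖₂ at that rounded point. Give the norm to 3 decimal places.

0.462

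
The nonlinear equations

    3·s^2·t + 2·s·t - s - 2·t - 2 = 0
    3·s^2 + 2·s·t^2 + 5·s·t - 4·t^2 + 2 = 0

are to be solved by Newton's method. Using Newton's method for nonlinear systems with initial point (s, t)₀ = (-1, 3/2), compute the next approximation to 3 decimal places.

(-1.249, 0.740)

At (-1, 3/2): F = (-2.500, -16.000).
Jacobian J = [[6·s·t + 2·t - 1, 3·s^2 + 2·s - 2], [6·s + 2·t^2 + 5·t, 4·s·t + 5·s - 8·t]].
At the point, J = [[-7.000, -1.000], [6.000, -23.000]] (det J = 167.000).
Solving J·Δ = −F gives Δ = (-0.249, -0.760).
Then the next iterate is (s, t)₁ = (-1.249, 0.740).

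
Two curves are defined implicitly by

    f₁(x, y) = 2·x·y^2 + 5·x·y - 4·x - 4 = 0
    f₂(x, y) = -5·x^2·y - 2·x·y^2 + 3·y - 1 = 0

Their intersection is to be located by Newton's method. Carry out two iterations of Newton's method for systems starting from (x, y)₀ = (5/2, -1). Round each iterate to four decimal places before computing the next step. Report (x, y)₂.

(-1.2975, -4.6539)

At (5/2, -1): F = (-21.5000, 22.2500).
Jacobian J = [[2·y^2 + 5·y - 4, 4·x·y + 5·x], [-10·x·y - 2·y^2, -5·x^2 - 4·x·y + 3]].
At the point, J = [[-7.0000, 2.5000], [23.0000, -18.2500]] (det J = 70.2500).
Solving J·Δ = −F gives Δ = (-4.7936, -4.8221).
Then the next iterate is (x, y)₁ = (-2.2936, -5.8221).
Round to (-2.2936, -5.8221) and repeat: F = (-83.549380, 290.164047), J = [[34.683197, 41.946274], [-201.329382, -76.717279]].
Δ = (0.9961, 1.1682), so (x, y)₂ = (-1.2975, -4.6539).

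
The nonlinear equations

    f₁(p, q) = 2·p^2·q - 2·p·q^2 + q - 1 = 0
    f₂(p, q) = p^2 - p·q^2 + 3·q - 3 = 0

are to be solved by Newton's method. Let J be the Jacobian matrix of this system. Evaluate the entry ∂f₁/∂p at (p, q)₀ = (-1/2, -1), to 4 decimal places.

0.0000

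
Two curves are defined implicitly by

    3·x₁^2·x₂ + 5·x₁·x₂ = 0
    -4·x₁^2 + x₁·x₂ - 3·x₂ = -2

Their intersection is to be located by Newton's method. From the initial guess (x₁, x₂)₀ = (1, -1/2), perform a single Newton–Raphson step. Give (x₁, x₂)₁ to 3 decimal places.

At (1, -1/2): F = (-4.000, -1.000).
Jacobian J = [[6·x₁·x₂ + 5·x₂, 3·x₁^2 + 5·x₁], [-8·x₁ + x₂, x₁ - 3]].
At the point, J = [[-5.500, 8.000], [-8.500, -2.000]] (det J = 79.000).
Solving J·Δ = −F gives Δ = (-0.203, 0.361).
Then the next iterate is (x₁, x₂)₁ = (0.797, -0.139).

(0.797, -0.139)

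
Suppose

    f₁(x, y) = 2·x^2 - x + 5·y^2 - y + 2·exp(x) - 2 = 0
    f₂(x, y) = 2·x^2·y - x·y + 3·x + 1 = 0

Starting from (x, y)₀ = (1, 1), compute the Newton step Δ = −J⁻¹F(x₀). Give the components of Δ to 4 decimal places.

At (1, 1): F = (8.436564, 5.0000).
Jacobian J = [[4·x + 2·exp(x) - 1, 10·y - 1], [4·x·y - y + 3, 2·x^2 - x]].
At the point, J = [[8.436564, 9.0000], [6.0000, 1.0000]] (det J = -45.563436).
Solving J·Δ = −F gives Δ = (-0.8025, -0.1852).

(-0.8025, -0.1852)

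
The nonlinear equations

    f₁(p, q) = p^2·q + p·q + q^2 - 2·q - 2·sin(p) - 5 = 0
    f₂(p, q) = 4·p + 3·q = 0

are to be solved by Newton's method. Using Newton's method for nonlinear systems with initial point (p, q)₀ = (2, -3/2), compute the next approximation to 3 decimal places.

At (2, -3/2): F = (-10.56859, 3.500).
Jacobian J = [[2·p·q + q - 2·cos(p), p^2 + p + 2·q - 2], [4, 3]].
At the point, J = [[-6.66771, 1.000], [4.000, 3.000]] (det J = -24.00312).
Solving J·Δ = −F gives Δ = (-1.467, 0.789).
Then the next iterate is (p, q)₁ = (0.533, -0.711).

(0.533, -0.711)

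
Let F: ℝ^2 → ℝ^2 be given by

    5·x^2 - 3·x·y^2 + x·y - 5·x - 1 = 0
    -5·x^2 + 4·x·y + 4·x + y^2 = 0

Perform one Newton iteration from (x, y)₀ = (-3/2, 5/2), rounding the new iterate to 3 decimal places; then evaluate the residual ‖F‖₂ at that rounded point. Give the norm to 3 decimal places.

11.613

At (-3/2, 5/2): F = (42.125, -26.000).
Jacobian J = [[10·x - 3·y^2 + y - 5, -6·x·y + x], [-10·x + 4·y + 4, 4·x + 2·y]].
At the point, J = [[-36.250, 21.000], [29.000, -1.000]] (det J = -572.750).
Solving J·Δ = −F gives Δ = (0.880, -0.487).
Then the next iterate is (x, y)₁ = (-0.620, 2.013).
Re-evaluating at (-0.620, 2.013): F = (10.31097, -5.34207), so ‖F‖₂ = 11.613.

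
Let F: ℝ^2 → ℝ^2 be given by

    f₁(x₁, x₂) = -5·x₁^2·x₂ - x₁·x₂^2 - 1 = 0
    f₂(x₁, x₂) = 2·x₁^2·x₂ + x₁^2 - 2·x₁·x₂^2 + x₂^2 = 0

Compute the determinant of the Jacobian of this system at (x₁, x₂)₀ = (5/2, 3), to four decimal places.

J = [[-10·x₁·x₂ - x₂^2, -5·x₁^2 - 2·x₁·x₂], [4·x₁·x₂ + 2·x₁ - 2·x₂^2, 2·x₁^2 - 4·x₁·x₂ + 2·x₂]].
At the point, J = [[-84.0000, -46.2500], [17.0000, -11.5000]].
det J = 1752.2500.

1752.2500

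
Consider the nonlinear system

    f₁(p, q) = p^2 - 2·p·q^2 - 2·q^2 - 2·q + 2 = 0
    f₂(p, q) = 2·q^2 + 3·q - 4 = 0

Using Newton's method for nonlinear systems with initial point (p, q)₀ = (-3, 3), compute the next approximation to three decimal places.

(-2.697, 1.467)

At (-3, 3): F = (41.000, 23.000).
Jacobian J = [[2·p - 2·q^2, -4·p·q - 4·q - 2], [0, 4·q + 3]].
At the point, J = [[-24.000, 22.000], [0.000, 15.000]] (det J = -360.000).
Solving J·Δ = −F gives Δ = (0.303, -1.533).
Then the next iterate is (p, q)₁ = (-2.697, 1.467).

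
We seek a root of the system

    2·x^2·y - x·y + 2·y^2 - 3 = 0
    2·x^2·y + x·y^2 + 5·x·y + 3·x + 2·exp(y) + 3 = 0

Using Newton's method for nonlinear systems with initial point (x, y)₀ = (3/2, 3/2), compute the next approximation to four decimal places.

At (3/2, 3/2): F = (6.0000, 37.838378).
Jacobian J = [[4·x·y - y, 2·x^2 - x + 4·y], [4·x·y + y^2 + 5·y + 3, 2·x^2 + 2·x·y + 5·x + 2·exp(y)]].
At the point, J = [[7.5000, 9.0000], [21.7500, 25.463378]] (det J = -4.774664).
Solving J·Δ = −F gives Δ = (-39.3253, 32.1044).
Then the next iterate is (x, y)₁ = (-37.8253, 33.6044).

(-37.8253, 33.6044)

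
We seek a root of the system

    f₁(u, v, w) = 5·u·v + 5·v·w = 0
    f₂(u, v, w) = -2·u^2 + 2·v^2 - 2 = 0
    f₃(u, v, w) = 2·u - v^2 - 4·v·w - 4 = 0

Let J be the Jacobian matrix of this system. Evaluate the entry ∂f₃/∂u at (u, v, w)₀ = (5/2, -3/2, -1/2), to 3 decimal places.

2.000

∂f₃/∂u = 2.
At (5/2, -3/2, -1/2) this is 2.000.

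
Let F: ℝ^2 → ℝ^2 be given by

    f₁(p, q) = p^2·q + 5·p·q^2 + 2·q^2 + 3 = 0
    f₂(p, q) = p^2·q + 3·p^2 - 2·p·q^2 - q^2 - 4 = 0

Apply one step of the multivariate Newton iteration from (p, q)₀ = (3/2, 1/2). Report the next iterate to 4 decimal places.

At (3/2, 1/2): F = (6.5000, 2.8750).
Jacobian J = [[2·p·q + 5·q^2, p^2 + 10·p·q + 4·q], [2·p·q + 6·p - 2·q^2, p^2 - 4·p·q - 2·q]].
At the point, J = [[2.7500, 11.7500], [10.0000, -1.7500]] (det J = -122.3125).
Solving J·Δ = −F gives Δ = (-0.3692, -0.4668).
Then the next iterate is (p, q)₁ = (1.1308, 0.0332).

(1.1308, 0.0332)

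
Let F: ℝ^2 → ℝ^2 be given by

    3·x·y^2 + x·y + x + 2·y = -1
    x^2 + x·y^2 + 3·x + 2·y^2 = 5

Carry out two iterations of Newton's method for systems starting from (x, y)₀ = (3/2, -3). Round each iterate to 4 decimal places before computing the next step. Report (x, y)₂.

(1.2052, -0.6944)

At (3/2, -3): F = (32.5000, 33.2500).
Jacobian J = [[3·y^2 + y + 1, 6·x·y + x + 2], [2·x + y^2 + 3, 2·x·y + 4·y]].
At the point, J = [[25.0000, -23.5000], [15.0000, -21.0000]] (det J = -172.5000).
Solving J·Δ = −F gives Δ = (0.5732, 1.9928).
Then the next iterate is (x, y)₁ = (2.0732, -1.0072).
Round to (2.0732, -1.0072) and repeat: F = (5.280158, 9.649823), J = [[3.036156, -8.455562], [8.160852, -8.205054]].
Δ = (-0.8680, 0.3128), so (x, y)₂ = (1.2052, -0.6944).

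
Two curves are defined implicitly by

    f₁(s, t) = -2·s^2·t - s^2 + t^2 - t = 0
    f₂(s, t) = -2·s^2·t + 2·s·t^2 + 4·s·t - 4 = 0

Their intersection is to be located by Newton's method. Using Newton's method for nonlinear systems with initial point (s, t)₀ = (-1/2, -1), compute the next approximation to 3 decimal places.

At (-1/2, -1): F = (2.250, -2.500).
Jacobian J = [[-4·s·t - 2·s, -2·s^2 + 2·t - 1], [-4·s·t + 2·t^2 + 4·t, -2·s^2 + 4·s·t + 4·s]].
At the point, J = [[-1.000, -3.500], [-4.000, -0.500]] (det J = -13.500).
Solving J·Δ = −F gives Δ = (-0.731, 0.852).
Then the next iterate is (s, t)₁ = (-1.231, -0.148).

(-1.231, -0.148)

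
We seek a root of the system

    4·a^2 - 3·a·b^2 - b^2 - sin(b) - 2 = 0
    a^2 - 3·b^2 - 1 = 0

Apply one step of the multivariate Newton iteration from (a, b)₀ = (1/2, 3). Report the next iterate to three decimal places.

At (1/2, 3): F = (-23.64112, -27.750).
Jacobian J = [[8·a - 3·b^2, -6·a·b - 2·b - cos(b)], [2·a, -6·b]].
At the point, J = [[-23.000, -14.01001], [1.000, -18.000]] (det J = 428.01001).
Solving J·Δ = −F gives Δ = (-0.086, -1.546).
Then the next iterate is (a, b)₁ = (0.414, 1.454).

(0.414, 1.454)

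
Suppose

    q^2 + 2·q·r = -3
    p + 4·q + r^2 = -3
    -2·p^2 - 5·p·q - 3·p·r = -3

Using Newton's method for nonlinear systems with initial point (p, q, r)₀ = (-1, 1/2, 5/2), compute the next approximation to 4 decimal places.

At (-1, 1/2, 5/2): F = (5.7500, 10.2500, 11.0000).
Jacobian J = [[0, 2·q + 2·r, 2·q], [1, 4, 2·r], [-4·p - 5·q - 3·r, -5·p, -3·p]].
At the point, J = [[0.0000, 6.0000, 1.0000], [1.0000, 4.0000, 5.0000], [-6.0000, 5.0000, 3.0000]] (det J = -169.0000).
Solving J·Δ = −F gives Δ = (0.4615, -0.6938, -1.5873).
Then the next iterate is (p, q, r)₁ = (-0.5385, -0.1938, 0.9127).

(-0.5385, -0.1938, 0.9127)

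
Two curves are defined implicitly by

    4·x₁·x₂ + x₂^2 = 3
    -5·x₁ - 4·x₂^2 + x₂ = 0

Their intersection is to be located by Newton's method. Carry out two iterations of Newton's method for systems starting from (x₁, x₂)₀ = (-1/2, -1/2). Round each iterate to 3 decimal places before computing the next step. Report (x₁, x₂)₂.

At (-1/2, -1/2): F = (-1.750, 1.000).
Jacobian J = [[4·x₂, 4·x₁ + 2·x₂], [-5, -8·x₂ + 1]].
At the point, J = [[-2.000, -3.000], [-5.000, 5.000]] (det J = -25.000).
Solving J·Δ = −F gives Δ = (-0.230, -0.430).
Then the next iterate is (x₁, x₂)₁ = (-0.730, -0.930).
Round to (-0.730, -0.930) and repeat: F = (0.58050, -0.73960), J = [[-3.720, -4.780], [-5.000, 8.440]].
Δ = (0.025, 0.102), so (x₁, x₂)₂ = (-0.705, -0.828).

(-0.705, -0.828)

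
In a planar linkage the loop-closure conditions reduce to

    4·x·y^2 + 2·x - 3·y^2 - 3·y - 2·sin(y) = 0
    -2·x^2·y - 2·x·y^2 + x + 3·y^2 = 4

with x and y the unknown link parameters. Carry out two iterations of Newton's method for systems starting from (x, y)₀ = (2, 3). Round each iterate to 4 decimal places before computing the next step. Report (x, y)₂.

(0.9443, 2.7308)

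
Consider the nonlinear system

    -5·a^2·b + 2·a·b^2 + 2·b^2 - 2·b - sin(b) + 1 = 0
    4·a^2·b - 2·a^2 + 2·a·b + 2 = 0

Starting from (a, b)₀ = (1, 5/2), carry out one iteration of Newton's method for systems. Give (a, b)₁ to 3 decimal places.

(0.563, 1.531)

At (1, 5/2): F = (7.90153, 15.000).
Jacobian J = [[-10·a·b + 2·b^2, -5·a^2 + 4·a·b + 4·b - cos(b) - 2], [8·a·b - 4·a + 2·b, 4·a^2 + 2·a]].
At the point, J = [[-12.500, 13.80114], [21.000, 6.000]] (det J = -364.82402).
Solving J·Δ = −F gives Δ = (-0.437, -0.969).
Then the next iterate is (a, b)₁ = (0.563, 1.531).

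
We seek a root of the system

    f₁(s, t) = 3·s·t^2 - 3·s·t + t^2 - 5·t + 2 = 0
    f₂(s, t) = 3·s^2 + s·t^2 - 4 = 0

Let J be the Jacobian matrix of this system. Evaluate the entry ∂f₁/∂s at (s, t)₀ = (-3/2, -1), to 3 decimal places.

6.000

∂f₁/∂s = 3·t^2 - 3·t.
At (-3/2, -1) this is 6.000.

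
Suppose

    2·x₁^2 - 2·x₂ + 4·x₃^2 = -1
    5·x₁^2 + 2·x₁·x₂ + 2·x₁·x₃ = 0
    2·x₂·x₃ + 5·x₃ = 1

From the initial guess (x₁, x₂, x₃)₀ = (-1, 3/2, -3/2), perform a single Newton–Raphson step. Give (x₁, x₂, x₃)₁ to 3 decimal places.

(-0.255, -0.574, -0.653)

At (-1, 3/2, -3/2): F = (9.000, 5.000, -13.000).
Jacobian J = [[4·x₁, -2, 8·x₃], [10·x₁ + 2·x₂ + 2·x₃, 2·x₁, 2·x₁], [0, 2·x₃, 2·x₂ + 5]].
At the point, J = [[-4.000, -2.000, -12.000], [-10.000, -2.000, -2.000], [0.000, -3.000, 8.000]] (det J = -432.000).
Solving J·Δ = −F gives Δ = (0.745, -2.074, 0.847).
Then the next iterate is (x₁, x₂, x₃)₁ = (-0.255, -0.574, -0.653).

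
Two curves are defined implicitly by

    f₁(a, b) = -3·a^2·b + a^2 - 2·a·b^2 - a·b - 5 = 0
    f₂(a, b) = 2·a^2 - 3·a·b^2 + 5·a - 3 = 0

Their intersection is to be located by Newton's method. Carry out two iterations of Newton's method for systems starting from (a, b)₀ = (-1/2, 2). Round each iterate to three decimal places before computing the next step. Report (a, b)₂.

(1.465, 4.545)

At (-1/2, 2): F = (-1.250, 1.000).
Jacobian J = [[-6·a·b + 2·a - 2·b^2 - b, -3·a^2 - 4·a·b - a], [4·a - 3·b^2 + 5, -6·a·b]].
At the point, J = [[-5.000, 3.750], [-9.000, 6.000]] (det J = 3.750).
Solving J·Δ = −F gives Δ = (3.000, 4.333).
Then the next iterate is (a, b)₁ = (2.500, 6.333).
Round to (2.500, 6.333) and repeat: F = (-333.86070, -278.80167), J = [[-176.54178, -84.580], [-105.32067, -94.995]].
Δ = (-1.035, -1.788), so (a, b)₂ = (1.465, 4.545).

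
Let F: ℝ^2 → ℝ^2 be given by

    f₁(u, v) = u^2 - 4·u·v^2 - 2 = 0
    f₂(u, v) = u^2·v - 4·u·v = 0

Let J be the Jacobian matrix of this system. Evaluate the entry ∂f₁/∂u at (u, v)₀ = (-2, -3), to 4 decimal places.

∂f₁/∂u = 2·u - 4·v^2.
At (-2, -3) this is -40.0000.

-40.0000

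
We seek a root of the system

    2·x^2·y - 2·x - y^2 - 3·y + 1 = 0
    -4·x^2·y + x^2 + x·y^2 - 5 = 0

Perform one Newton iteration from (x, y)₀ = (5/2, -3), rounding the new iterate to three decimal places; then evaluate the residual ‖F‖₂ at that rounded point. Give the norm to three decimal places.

At (5/2, -3): F = (-41.500, 98.750).
Jacobian J = [[4·x·y - 2, 2·x^2 - 2·y - 3], [-8·x·y + 2·x + y^2, -4·x^2 + 2·x·y]].
At the point, J = [[-32.000, 15.500], [74.000, -40.000]] (det J = 133.000).
Solving J·Δ = −F gives Δ = (-0.973, 0.669).
Then the next iterate is (x, y)₁ = (1.527, -2.331).
Re-evaluating at (1.527, -2.331): F = (-11.36508, 27.36982), so ‖F‖₂ = 29.636.

29.636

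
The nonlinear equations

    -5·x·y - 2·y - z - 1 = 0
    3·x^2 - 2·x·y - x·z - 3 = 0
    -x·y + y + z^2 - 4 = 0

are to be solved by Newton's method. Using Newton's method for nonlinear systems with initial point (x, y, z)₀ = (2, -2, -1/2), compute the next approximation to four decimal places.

(0.4691, -0.8179, -6.4938)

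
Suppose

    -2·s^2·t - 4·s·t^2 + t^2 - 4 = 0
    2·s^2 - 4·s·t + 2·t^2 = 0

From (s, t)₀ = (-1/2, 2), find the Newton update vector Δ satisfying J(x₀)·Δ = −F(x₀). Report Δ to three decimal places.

(-14.750, -16.000)

At (-1/2, 2): F = (7.000, 12.500).
Jacobian J = [[-4·s·t - 4·t^2, -2·s^2 - 8·s·t + 2·t], [4·s - 4·t, -4·s + 4·t]].
At the point, J = [[-12.000, 11.500], [-10.000, 10.000]] (det J = -5.000).
Solving J·Δ = −F gives Δ = (-14.750, -16.000).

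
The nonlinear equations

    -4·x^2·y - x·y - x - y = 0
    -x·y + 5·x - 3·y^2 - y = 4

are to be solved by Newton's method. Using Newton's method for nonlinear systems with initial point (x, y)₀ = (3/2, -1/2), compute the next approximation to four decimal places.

(0.7708, -0.4792)

At (3/2, -1/2): F = (4.2500, 4.0000).
Jacobian J = [[-8·x·y - y - 1, -4·x^2 - x - 1], [-y + 5, -x - 6·y - 1]].
At the point, J = [[5.5000, -11.5000], [5.5000, 0.5000]] (det J = 66.0000).
Solving J·Δ = −F gives Δ = (-0.7292, 0.0208).
Then the next iterate is (x, y)₁ = (0.7708, -0.4792).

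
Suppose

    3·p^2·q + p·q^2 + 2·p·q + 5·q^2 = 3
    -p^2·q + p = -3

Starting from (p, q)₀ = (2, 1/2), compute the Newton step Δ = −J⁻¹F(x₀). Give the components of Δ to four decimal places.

At (2, 1/2): F = (6.7500, 3.0000).
Jacobian J = [[6·p·q + q^2 + 2·q, 3·p^2 + 2·p·q + 2·p + 10·q], [-2·p·q + 1, -p^2]].
At the point, J = [[7.2500, 23.0000], [-1.0000, -4.0000]] (det J = -6.0000).
Solving J·Δ = −F gives Δ = (-16.0000, 4.7500).

(-16.0000, 4.7500)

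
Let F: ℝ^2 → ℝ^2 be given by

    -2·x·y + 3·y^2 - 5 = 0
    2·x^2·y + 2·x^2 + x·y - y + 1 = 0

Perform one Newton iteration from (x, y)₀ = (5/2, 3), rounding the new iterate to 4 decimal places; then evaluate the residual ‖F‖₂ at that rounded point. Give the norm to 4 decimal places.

16.2156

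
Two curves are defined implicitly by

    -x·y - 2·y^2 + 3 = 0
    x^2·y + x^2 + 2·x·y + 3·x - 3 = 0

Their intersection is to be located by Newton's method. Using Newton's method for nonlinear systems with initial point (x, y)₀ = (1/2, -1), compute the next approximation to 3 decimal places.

At (1/2, -1): F = (1.500, -2.500).
Jacobian J = [[-y, -x - 4·y], [2·x·y + 2·x + 2·y + 3, x^2 + 2·x]].
At the point, J = [[1.000, 3.500], [1.000, 1.250]] (det J = -2.250).
Solving J·Δ = −F gives Δ = (4.722, -1.778).
Then the next iterate is (x, y)₁ = (5.222, -2.778).

(5.222, -2.778)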